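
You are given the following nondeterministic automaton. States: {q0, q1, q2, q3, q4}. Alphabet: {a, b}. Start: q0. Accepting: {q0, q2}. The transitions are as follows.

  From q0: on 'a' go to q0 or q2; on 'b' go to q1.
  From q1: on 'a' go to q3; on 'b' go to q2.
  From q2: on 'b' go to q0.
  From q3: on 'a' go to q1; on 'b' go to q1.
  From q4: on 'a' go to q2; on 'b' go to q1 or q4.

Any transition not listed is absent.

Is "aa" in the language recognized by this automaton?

Yes

Start in {q0}.
Read 'a': q0→{q0, q2}; now {q0, q2}.
Read 'a': q0→{q0, q2}, q2→∅; now {q0, q2}.
The final set {q0, q2} contains the accepting states q0, q2.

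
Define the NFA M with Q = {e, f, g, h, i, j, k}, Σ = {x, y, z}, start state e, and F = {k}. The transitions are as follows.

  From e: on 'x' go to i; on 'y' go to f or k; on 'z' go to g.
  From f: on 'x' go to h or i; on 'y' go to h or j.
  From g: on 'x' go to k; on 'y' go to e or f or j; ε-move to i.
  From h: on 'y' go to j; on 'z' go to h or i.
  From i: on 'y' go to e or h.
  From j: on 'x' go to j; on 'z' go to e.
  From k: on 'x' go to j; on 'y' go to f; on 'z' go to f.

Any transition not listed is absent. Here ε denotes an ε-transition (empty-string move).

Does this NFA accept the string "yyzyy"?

Yes

Start in {e}.
Read 'y': {e} → {f, k}.
Read 'y': {f, k} → {f, h, j}.
Read 'z': {f, h, j} → {e, h, i}.
Read 'y': {e, h, i} → {e, f, h, j, k}.
Read 'y': {e, f, h, j, k} → {f, h, j, k}.
The final set {f, h, j, k} contains the accepting state k.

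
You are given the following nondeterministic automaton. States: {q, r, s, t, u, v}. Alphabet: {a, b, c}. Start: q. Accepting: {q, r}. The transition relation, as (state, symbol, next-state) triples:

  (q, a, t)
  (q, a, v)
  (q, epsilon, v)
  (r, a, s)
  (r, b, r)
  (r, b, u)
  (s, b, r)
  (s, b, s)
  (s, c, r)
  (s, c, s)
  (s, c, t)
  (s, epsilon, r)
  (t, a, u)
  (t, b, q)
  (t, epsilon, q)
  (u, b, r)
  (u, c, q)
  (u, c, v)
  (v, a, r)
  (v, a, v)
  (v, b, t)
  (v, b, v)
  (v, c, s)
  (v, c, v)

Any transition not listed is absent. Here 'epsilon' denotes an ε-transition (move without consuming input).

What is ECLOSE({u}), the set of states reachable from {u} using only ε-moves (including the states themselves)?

{u}

Begin with {u}.
No ε-moves leave this set, so the closure equals the set itself.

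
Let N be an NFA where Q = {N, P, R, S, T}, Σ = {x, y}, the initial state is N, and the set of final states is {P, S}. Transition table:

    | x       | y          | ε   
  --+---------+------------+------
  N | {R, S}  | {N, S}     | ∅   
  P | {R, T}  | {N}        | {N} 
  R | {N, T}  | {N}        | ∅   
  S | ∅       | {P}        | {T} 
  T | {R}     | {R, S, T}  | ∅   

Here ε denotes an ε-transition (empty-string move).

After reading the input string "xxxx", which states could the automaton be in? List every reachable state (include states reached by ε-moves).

Start in {N}.
Read 'x': {N} → {R, S, T}.
Read 'x': {R, S, T} → {N, R, T}.
Read 'x': {N, R, T} → {N, R, S, T}.
Read 'x': {N, R, S, T} → {N, R, S, T}.

{N, R, S, T}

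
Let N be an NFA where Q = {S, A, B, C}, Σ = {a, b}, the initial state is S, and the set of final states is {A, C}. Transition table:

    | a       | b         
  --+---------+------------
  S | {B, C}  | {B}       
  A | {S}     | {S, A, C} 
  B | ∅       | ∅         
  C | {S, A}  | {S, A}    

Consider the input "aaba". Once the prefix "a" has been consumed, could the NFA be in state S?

No

Start in {S}.
Read 'a': {S} → {B, C}.
State S is not in {B, C}.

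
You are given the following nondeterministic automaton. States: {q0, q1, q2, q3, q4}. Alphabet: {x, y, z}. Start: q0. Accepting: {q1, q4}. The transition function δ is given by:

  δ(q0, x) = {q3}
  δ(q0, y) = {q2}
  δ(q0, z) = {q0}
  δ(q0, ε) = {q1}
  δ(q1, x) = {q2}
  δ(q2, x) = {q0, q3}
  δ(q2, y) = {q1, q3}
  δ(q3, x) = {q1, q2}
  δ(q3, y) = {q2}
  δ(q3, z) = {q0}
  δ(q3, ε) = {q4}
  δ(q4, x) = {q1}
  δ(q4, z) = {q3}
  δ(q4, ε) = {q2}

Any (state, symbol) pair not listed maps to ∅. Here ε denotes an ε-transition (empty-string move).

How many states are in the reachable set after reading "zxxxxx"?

5

Start: ε-closure({q0}) = {q0, q1}.
Read 'z': {q0, q1} → {q0, q1}.
Read 'x': {q0, q1} → {q2, q3, q4}.
Read 'x': {q2, q3, q4} → {q0, q1, q2, q3, q4}.
Read 'x': {q0, q1, q2, q3, q4} → {q0, q1, q2, q3, q4}.
Read 'x': {q0, q1, q2, q3, q4} → {q0, q1, q2, q3, q4}.
Read 'x': {q0, q1, q2, q3, q4} → {q0, q1, q2, q3, q4}.
That set has 5 states.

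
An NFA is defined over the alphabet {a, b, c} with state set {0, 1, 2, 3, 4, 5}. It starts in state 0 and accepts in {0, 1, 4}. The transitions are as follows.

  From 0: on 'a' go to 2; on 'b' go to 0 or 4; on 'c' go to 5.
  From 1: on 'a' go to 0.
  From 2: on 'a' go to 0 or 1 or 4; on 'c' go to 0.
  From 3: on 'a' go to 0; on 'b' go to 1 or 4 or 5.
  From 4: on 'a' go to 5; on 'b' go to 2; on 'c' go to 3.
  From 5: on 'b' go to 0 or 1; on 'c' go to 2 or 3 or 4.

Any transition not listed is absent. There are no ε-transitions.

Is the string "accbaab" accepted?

Yes

Start in {0}.
Read 'a': {0} → {2}.
Read 'c': {2} → {0}.
Read 'c': {0} → {5}.
Read 'b': {5} → {0, 1}.
Read 'a': {0, 1} → {0, 2}.
Read 'a': {0, 2} → {0, 1, 2, 4}.
Read 'b': {0, 1, 2, 4} → {0, 2, 4}.
The final set {0, 2, 4} contains the accepting states 0, 4.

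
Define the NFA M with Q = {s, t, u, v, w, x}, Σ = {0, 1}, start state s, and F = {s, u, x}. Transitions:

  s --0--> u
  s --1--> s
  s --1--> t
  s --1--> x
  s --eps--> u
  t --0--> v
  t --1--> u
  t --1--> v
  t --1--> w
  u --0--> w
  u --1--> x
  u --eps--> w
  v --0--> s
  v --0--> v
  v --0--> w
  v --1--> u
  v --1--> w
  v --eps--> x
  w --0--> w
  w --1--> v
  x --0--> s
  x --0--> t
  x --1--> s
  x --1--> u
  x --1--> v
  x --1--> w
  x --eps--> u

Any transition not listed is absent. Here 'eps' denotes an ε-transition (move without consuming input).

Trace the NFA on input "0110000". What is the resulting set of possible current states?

Start: ε-closure({s}) = {s, u, w}.
Read '0': s→{u}, u→{w}, w→{w}; now {u, w}.
Read '1': u→{x}, w→{v}; union {v, x}; ε-closure = {u, v, w, x}.
Read '1': u→{x}, v→{u, w}, w→{v}, x→{s, u, v, w}; now {s, u, v, w, x}.
Read '0': s→{u}, u→{w}, v→{s, v, w}, w→{w}, x→{s, t}; union {s, t, u, v, w}; ε-closure = {s, t, u, v, w, x}.
Read '0': s→{u}, t→{v}, u→{w}, v→{s, v, w}, w→{w}, x→{s, t}; union {s, t, u, v, w}; ε-closure = {s, t, u, v, w, x}.
Read '0': s→{u}, t→{v}, u→{w}, v→{s, v, w}, w→{w}, x→{s, t}; union {s, t, u, v, w}; ε-closure = {s, t, u, v, w, x}.
Read '0': s→{u}, t→{v}, u→{w}, v→{s, v, w}, w→{w}, x→{s, t}; union {s, t, u, v, w}; ε-closure = {s, t, u, v, w, x}.

{s, t, u, v, w, x}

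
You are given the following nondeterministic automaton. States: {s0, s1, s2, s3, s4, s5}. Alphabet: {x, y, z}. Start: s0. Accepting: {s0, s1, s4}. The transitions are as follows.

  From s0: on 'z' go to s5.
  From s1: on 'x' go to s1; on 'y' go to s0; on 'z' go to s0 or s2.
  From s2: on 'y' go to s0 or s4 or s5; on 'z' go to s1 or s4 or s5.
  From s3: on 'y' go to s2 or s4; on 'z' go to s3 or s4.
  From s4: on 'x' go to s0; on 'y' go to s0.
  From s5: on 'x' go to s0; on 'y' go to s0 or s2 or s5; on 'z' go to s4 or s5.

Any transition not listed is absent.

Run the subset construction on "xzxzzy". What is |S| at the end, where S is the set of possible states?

0

Start in {s0}.
Read 'x': s0→∅; now ∅.
The set is empty and remains empty for the remaining 5 symbols.
That set has 0 states.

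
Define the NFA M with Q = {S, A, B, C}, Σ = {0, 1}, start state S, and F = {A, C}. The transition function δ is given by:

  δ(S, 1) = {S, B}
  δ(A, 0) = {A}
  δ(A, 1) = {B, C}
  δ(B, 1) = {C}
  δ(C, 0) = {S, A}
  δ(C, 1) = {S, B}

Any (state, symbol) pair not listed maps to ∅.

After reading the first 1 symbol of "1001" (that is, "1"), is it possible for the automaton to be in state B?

Yes

Start in {S}.
Read '1': {S} → {S, B}.
State B is in {S, B}.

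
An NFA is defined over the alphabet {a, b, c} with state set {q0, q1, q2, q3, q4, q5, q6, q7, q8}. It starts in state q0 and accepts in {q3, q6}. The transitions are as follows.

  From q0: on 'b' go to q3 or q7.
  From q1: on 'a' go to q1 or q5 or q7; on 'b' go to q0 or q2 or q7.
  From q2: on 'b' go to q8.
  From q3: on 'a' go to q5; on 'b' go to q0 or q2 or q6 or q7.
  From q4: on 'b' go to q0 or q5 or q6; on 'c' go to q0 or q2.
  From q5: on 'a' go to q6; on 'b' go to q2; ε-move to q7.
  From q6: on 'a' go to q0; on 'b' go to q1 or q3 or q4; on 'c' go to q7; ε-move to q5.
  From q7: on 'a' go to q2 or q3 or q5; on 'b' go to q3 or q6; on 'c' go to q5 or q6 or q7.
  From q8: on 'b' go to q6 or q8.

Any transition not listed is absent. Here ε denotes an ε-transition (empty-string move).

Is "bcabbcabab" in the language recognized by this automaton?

Yes

Start in {q0}.
Read 'b': q0→{q3, q7}; now {q3, q7}.
Read 'c': q3→∅, q7→{q5, q6, q7}; now {q5, q6, q7}.
Read 'a': q5→{q6}, q6→{q0}, q7→{q2, q3, q5}; union {q0, q2, q3, q5, q6}; ε-closure = {q0, q2, q3, q5, q6, q7}.
Read 'b': q0→{q3, q7}, q2→{q8}, q3→{q0, q2, q6, q7}, q5→{q2}, q6→{q1, q3, q4}, q7→{q3, q6}; union {q0, q1, q2, q3, q4, q6, q7, q8}; ε-closure = {q0, q1, q2, q3, q4, q5, q6, q7, q8}.
Read 'b': q0→{q3, q7}, q1→{q0, q2, q7}, q2→{q8}, q3→{q0, q2, q6, q7}, q4→{q0, q5, q6}, q5→{q2}, q6→{q1, q3, q4}, q7→{q3, q6}, q8→{q6, q8}; now {q0, q1, q2, q3, q4, q5, q6, q7, q8}.
Read 'c': q0→∅, q1→∅, q2→∅, q3→∅, q4→{q0, q2}, q5→∅, q6→{q7}, q7→{q5, q6, q7}, q8→∅; now {q0, q2, q5, q6, q7}.
Read 'a': q0→∅, q2→∅, q5→{q6}, q6→{q0}, q7→{q2, q3, q5}; union {q0, q2, q3, q5, q6}; ε-closure = {q0, q2, q3, q5, q6, q7}.
Read 'b': q0→{q3, q7}, q2→{q8}, q3→{q0, q2, q6, q7}, q5→{q2}, q6→{q1, q3, q4}, q7→{q3, q6}; union {q0, q1, q2, q3, q4, q6, q7, q8}; ε-closure = {q0, q1, q2, q3, q4, q5, q6, q7, q8}.
Read 'a': q0→∅, q1→{q1, q5, q7}, q2→∅, q3→{q5}, q4→∅, q5→{q6}, q6→{q0}, q7→{q2, q3, q5}, q8→∅; now {q0, q1, q2, q3, q5, q6, q7}.
Read 'b': q0→{q3, q7}, q1→{q0, q2, q7}, q2→{q8}, q3→{q0, q2, q6, q7}, q5→{q2}, q6→{q1, q3, q4}, q7→{q3, q6}; union {q0, q1, q2, q3, q4, q6, q7, q8}; ε-closure = {q0, q1, q2, q3, q4, q5, q6, q7, q8}.
The final set {q0, q1, q2, q3, q4, q5, q6, q7, q8} contains the accepting states q3, q6.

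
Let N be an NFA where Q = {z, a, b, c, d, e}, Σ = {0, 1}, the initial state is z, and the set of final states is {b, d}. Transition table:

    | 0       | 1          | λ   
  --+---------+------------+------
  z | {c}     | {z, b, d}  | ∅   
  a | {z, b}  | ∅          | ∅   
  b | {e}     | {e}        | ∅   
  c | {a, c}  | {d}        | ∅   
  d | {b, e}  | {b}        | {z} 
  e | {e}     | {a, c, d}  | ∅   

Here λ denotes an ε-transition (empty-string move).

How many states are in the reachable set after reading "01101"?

5

Start in {z}.
Read '0': z→{c}; now {c}.
Read '1': c→{d}; union {d}; ε-closure = {z, d}.
Read '1': z→{z, b, d}, d→{b}; now {z, b, d}.
Read '0': z→{c}, b→{e}, d→{b, e}; now {b, c, e}.
Read '1': b→{e}, c→{d}, e→{a, c, d}; union {a, c, d, e}; ε-closure = {z, a, c, d, e}.
That set has 5 states.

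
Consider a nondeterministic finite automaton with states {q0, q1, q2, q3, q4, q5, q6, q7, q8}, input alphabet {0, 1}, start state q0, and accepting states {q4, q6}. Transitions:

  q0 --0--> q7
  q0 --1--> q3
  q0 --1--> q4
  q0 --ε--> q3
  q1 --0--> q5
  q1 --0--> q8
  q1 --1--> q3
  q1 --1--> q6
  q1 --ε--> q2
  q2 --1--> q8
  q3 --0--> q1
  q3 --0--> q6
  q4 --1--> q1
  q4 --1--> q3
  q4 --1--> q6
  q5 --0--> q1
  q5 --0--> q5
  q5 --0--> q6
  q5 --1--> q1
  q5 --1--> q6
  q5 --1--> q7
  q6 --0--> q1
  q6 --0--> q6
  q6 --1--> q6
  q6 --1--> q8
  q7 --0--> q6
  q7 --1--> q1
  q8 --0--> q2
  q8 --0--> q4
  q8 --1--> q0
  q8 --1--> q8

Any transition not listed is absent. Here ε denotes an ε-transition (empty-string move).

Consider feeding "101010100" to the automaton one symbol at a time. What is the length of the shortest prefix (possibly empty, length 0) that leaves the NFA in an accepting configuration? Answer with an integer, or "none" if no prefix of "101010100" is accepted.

Start: ε-closure({q0}) = {q0, q3}.
Read '1': q0→{q3, q4}, q3→∅; now {q3, q4}.
None of the earlier sets intersect F, but {q3, q4} does.

1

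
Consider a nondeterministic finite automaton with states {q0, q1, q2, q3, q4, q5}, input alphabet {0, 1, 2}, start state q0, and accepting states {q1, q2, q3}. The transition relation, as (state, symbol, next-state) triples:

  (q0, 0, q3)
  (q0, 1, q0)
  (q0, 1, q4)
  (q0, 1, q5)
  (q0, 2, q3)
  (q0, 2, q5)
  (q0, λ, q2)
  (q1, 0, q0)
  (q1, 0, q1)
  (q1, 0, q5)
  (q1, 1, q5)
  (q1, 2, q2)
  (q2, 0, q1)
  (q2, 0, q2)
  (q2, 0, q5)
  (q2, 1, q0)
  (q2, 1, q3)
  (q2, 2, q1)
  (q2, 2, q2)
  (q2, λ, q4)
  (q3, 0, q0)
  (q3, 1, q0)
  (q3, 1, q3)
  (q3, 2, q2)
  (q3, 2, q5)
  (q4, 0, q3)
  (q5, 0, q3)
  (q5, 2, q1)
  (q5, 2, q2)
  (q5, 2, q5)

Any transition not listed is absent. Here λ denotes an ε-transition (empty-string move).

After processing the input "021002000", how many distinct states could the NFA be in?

6

Start: ε-closure({q0}) = {q0, q2, q4}.
Read '0': {q0, q2, q4} → {q1, q2, q3, q4, q5}.
Read '2': {q1, q2, q3, q4, q5} → {q1, q2, q4, q5}.
Read '1': {q1, q2, q4, q5} → {q0, q2, q3, q4, q5}.
Read '0': {q0, q2, q3, q4, q5} → {q0, q1, q2, q3, q4, q5}.
Read '0': {q0, q1, q2, q3, q4, q5} → {q0, q1, q2, q3, q4, q5}.
Read '2': {q0, q1, q2, q3, q4, q5} → {q1, q2, q3, q4, q5}.
Read '0': {q1, q2, q3, q4, q5} → {q0, q1, q2, q3, q4, q5}.
Read '0': {q0, q1, q2, q3, q4, q5} → {q0, q1, q2, q3, q4, q5}.
Read '0': {q0, q1, q2, q3, q4, q5} → {q0, q1, q2, q3, q4, q5}.
That set has 6 states.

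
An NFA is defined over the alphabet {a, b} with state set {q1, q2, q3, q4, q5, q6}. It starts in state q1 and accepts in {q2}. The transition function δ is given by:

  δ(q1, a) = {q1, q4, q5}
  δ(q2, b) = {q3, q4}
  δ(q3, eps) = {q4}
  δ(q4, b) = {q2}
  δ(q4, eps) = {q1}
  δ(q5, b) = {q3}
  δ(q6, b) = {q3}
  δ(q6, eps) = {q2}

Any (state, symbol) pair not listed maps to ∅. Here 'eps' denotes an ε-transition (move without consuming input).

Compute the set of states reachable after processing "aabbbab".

{q1, q2, q3, q4}

Start in {q1}.
Read 'a': {q1} → {q1, q4, q5}.
Read 'a': {q1, q4, q5} → {q1, q4, q5}.
Read 'b': {q1, q4, q5} → {q1, q2, q3, q4}.
Read 'b': {q1, q2, q3, q4} → {q1, q2, q3, q4}.
Read 'b': {q1, q2, q3, q4} → {q1, q2, q3, q4}.
Read 'a': {q1, q2, q3, q4} → {q1, q4, q5}.
Read 'b': {q1, q4, q5} → {q1, q2, q3, q4}.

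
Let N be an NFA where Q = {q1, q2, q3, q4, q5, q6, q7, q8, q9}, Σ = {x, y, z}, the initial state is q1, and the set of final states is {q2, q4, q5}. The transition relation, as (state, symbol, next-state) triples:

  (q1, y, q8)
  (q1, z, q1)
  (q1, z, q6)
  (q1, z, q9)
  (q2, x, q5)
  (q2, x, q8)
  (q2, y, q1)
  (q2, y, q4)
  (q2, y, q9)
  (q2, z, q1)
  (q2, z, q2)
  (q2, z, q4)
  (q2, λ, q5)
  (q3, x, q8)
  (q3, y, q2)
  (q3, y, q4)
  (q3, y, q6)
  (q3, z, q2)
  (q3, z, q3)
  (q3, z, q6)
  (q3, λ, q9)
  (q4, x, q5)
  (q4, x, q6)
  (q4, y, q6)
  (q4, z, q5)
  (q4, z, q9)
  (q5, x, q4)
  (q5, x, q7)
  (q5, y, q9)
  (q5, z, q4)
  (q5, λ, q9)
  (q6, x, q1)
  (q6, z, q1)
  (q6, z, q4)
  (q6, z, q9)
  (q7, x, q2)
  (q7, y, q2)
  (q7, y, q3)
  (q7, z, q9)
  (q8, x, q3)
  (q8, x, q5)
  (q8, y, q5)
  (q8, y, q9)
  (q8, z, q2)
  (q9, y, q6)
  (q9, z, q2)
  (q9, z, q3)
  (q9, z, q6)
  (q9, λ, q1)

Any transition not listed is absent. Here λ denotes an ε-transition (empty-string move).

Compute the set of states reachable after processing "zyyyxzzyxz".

{q1, q2, q3, q4, q5, q6, q9}

Start in {q1}.
Read 'z': {q1} → {q1, q6, q9}.
Read 'y': {q1, q6, q9} → {q6, q8}.
Read 'y': {q6, q8} → {q1, q5, q9}.
Read 'y': {q1, q5, q9} → {q1, q6, q8, q9}.
Read 'x': {q1, q6, q8, q9} → {q1, q3, q5, q9}.
Read 'z': {q1, q3, q5, q9} → {q1, q2, q3, q4, q5, q6, q9}.
Read 'z': {q1, q2, q3, q4, q5, q6, q9} → {q1, q2, q3, q4, q5, q6, q9}.
Read 'y': {q1, q2, q3, q4, q5, q6, q9} → {q1, q2, q4, q5, q6, q8, q9}.
Read 'x': {q1, q2, q4, q5, q6, q8, q9} → {q1, q3, q4, q5, q6, q7, q8, q9}.
Read 'z': {q1, q3, q4, q5, q6, q7, q8, q9} → {q1, q2, q3, q4, q5, q6, q9}.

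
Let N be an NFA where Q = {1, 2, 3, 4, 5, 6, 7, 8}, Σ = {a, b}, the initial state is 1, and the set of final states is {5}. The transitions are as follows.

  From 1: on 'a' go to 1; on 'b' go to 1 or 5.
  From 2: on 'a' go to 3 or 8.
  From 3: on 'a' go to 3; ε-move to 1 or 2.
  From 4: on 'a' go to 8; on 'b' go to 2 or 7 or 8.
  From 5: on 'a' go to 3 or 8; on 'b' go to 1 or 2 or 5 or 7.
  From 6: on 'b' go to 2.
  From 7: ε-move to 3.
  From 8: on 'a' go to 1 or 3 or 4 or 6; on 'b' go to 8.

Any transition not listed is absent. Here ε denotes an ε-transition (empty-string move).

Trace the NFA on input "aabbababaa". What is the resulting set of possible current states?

Start in {1}.
Read 'a': {1} → {1}.
Read 'a': {1} → {1}.
Read 'b': {1} → {1, 5}.
Read 'b': {1, 5} → {1, 2, 3, 5, 7}.
Read 'a': {1, 2, 3, 5, 7} → {1, 2, 3, 8}.
Read 'b': {1, 2, 3, 8} → {1, 5, 8}.
Read 'a': {1, 5, 8} → {1, 2, 3, 4, 6, 8}.
Read 'b': {1, 2, 3, 4, 6, 8} → {1, 2, 3, 5, 7, 8}.
Read 'a': {1, 2, 3, 5, 7, 8} → {1, 2, 3, 4, 6, 8}.
Read 'a': {1, 2, 3, 4, 6, 8} → {1, 2, 3, 4, 6, 8}.

{1, 2, 3, 4, 6, 8}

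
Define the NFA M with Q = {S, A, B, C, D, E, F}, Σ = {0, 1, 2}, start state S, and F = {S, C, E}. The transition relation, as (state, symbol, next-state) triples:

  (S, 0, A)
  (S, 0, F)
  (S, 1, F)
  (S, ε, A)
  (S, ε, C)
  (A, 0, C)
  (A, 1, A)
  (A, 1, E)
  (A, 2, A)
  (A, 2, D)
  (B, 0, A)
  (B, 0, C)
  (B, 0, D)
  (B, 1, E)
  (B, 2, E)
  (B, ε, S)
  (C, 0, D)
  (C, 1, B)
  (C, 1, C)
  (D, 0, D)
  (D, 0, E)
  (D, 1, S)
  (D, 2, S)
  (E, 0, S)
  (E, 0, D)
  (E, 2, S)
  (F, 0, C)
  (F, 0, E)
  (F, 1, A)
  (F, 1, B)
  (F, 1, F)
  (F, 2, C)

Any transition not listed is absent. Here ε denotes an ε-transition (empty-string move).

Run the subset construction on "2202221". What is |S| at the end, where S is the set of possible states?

Start: ε-closure({S}) = {S, A, C}.
Read '2': S→∅, A→{A, D}, C→∅; now {A, D}.
Read '2': A→{A, D}, D→{S}; union {S, A, D}; ε-closure = {S, A, C, D}.
Read '0': S→{A, F}, A→{C}, C→{D}, D→{D, E}; now {A, C, D, E, F}.
Read '2': A→{A, D}, C→∅, D→{S}, E→{S}, F→{C}; now {S, A, C, D}.
Read '2': S→∅, A→{A, D}, C→∅, D→{S}; union {S, A, D}; ε-closure = {S, A, C, D}.
Read '2': S→∅, A→{A, D}, C→∅, D→{S}; union {S, A, D}; ε-closure = {S, A, C, D}.
Read '1': S→{F}, A→{A, E}, C→{B, C}, D→{S}; now {S, A, B, C, E, F}.
That set has 6 states.

6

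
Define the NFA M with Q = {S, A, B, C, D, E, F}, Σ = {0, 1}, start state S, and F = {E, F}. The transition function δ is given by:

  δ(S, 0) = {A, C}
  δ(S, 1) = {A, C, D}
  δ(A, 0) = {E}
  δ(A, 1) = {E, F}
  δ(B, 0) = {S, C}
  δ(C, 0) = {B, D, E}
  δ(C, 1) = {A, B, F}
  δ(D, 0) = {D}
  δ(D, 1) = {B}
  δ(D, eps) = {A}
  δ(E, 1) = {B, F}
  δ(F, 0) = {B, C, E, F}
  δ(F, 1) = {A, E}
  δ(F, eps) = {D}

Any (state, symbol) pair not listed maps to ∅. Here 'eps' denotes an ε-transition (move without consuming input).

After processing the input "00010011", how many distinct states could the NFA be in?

Start in {S}.
Read '0': S→{A, C}; now {A, C}.
Read '0': A→{E}, C→{B, D, E}; union {B, D, E}; ε-closure = {A, B, D, E}.
Read '0': A→{E}, B→{S, C}, D→{D}, E→∅; union {S, C, D, E}; ε-closure = {S, A, C, D, E}.
Read '1': S→{A, C, D}, A→{E, F}, C→{A, B, F}, D→{B}, E→{B, F}; now {A, B, C, D, E, F}.
Read '0': A→{E}, B→{S, C}, C→{B, D, E}, D→{D}, E→∅, F→{B, C, E, F}; union {S, B, C, D, E, F}; ε-closure = {S, A, B, C, D, E, F}.
Read '0': S→{A, C}, A→{E}, B→{S, C}, C→{B, D, E}, D→{D}, E→∅, F→{B, C, E, F}; now {S, A, B, C, D, E, F}.
Read '1': S→{A, C, D}, A→{E, F}, B→∅, C→{A, B, F}, D→{B}, E→{B, F}, F→{A, E}; now {A, B, C, D, E, F}.
Read '1': A→{E, F}, B→∅, C→{A, B, F}, D→{B}, E→{B, F}, F→{A, E}; union {A, B, E, F}; ε-closure = {A, B, D, E, F}.
That set has 5 states.

5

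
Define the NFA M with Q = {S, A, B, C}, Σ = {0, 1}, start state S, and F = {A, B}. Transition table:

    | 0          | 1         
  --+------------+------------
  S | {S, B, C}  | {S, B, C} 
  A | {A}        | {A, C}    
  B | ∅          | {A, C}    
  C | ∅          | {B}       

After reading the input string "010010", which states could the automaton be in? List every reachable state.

Start in {S}.
Read '0': S→{S, B, C}; now {S, B, C}.
Read '1': S→{S, B, C}, B→{A, C}, C→{B}; now {S, A, B, C}.
Read '0': S→{S, B, C}, A→{A}, B→∅, C→∅; now {S, A, B, C}.
Read '0': S→{S, B, C}, A→{A}, B→∅, C→∅; now {S, A, B, C}.
Read '1': S→{S, B, C}, A→{A, C}, B→{A, C}, C→{B}; now {S, A, B, C}.
Read '0': S→{S, B, C}, A→{A}, B→∅, C→∅; now {S, A, B, C}.

{S, A, B, C}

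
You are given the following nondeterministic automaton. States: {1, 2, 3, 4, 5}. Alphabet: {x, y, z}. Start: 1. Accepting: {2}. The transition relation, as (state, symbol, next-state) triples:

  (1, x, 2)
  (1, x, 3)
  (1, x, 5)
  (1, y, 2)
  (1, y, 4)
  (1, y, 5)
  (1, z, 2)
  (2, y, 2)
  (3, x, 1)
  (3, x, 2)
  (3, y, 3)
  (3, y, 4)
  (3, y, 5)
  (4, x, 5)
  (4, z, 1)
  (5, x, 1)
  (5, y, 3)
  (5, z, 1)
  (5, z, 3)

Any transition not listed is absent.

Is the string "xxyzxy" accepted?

Start in {1}.
Read 'x': 1→{2, 3, 5}; now {2, 3, 5}.
Read 'x': 2→∅, 3→{1, 2}, 5→{1}; now {1, 2}.
Read 'y': 1→{2, 4, 5}, 2→{2}; now {2, 4, 5}.
Read 'z': 2→∅, 4→{1}, 5→{1, 3}; now {1, 3}.
Read 'x': 1→{2, 3, 5}, 3→{1, 2}; now {1, 2, 3, 5}.
Read 'y': 1→{2, 4, 5}, 2→{2}, 3→{3, 4, 5}, 5→{3}; now {2, 3, 4, 5}.
The final set {2, 3, 4, 5} contains the accepting state 2.

Yes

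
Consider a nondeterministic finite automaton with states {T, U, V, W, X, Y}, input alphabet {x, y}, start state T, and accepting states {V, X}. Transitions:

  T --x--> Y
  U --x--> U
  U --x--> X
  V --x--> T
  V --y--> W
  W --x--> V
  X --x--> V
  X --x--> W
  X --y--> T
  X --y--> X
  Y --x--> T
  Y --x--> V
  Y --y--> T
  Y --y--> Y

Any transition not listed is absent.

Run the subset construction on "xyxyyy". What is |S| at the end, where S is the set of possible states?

Start in {T}.
Read 'x': {T} → {Y}.
Read 'y': {Y} → {T, Y}.
Read 'x': {T, Y} → {T, V, Y}.
Read 'y': {T, V, Y} → {T, W, Y}.
Read 'y': {T, W, Y} → {T, Y}.
Read 'y': {T, Y} → {T, Y}.
That set has 2 states.

2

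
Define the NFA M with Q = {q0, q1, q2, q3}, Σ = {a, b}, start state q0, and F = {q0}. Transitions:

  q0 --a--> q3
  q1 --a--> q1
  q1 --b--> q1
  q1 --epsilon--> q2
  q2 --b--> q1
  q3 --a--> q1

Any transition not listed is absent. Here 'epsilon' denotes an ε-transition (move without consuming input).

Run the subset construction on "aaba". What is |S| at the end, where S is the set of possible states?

Start in {q0}.
Read 'a': {q0} → {q3}.
Read 'a': {q3} → {q1, q2}.
Read 'b': {q1, q2} → {q1, q2}.
Read 'a': {q1, q2} → {q1, q2}.
That set has 2 states.

2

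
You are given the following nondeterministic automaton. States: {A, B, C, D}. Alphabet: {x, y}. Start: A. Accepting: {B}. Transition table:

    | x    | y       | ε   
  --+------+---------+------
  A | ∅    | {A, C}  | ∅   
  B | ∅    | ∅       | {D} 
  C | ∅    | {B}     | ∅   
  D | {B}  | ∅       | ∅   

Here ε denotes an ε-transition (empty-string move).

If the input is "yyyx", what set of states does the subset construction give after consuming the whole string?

Start in {A}.
Read 'y': A→{A, C}; now {A, C}.
Read 'y': A→{A, C}, C→{B}; union {A, B, C}; ε-closure = {A, B, C, D}.
Read 'y': A→{A, C}, B→∅, C→{B}, D→∅; union {A, B, C}; ε-closure = {A, B, C, D}.
Read 'x': A→∅, B→∅, C→∅, D→{B}; union {B}; ε-closure = {B, D}.

{B, D}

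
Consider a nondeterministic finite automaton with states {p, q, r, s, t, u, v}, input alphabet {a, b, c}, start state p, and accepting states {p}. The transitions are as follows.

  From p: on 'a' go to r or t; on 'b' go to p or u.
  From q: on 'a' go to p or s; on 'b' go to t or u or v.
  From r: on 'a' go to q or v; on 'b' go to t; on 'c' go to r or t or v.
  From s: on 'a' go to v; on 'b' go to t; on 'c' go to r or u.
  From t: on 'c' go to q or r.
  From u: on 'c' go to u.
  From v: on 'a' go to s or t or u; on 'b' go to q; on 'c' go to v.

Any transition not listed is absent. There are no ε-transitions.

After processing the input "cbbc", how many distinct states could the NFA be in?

Start in {p}.
Read 'c': p→∅; now ∅.
The set is empty and remains empty for the remaining 3 symbols.
That set has 0 states.

0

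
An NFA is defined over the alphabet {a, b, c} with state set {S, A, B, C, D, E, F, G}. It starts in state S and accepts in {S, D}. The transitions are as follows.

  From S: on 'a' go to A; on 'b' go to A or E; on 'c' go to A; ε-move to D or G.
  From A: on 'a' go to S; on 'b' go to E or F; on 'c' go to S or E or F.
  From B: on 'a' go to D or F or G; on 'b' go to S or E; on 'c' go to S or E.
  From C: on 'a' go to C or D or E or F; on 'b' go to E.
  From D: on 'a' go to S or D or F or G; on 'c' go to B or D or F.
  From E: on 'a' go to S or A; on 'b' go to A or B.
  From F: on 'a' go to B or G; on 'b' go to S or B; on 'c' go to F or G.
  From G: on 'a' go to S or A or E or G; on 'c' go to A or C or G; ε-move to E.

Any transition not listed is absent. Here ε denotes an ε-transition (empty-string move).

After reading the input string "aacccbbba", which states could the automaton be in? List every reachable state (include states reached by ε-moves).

{S, A, B, D, E, F, G}

Start: ε-closure({S}) = {S, D, E, G}.
Read 'a': S→{A}, D→{S, D, F, G}, E→{S, A}, G→{S, A, E, G}; now {S, A, D, E, F, G}.
Read 'a': S→{A}, A→{S}, D→{S, D, F, G}, E→{S, A}, F→{B, G}, G→{S, A, E, G}; now {S, A, B, D, E, F, G}.
Read 'c': S→{A}, A→{S, E, F}, B→{S, E}, D→{B, D, F}, E→∅, F→{F, G}, G→{A, C, G}; now {S, A, B, C, D, E, F, G}.
Read 'c': S→{A}, A→{S, E, F}, B→{S, E}, C→∅, D→{B, D, F}, E→∅, F→{F, G}, G→{A, C, G}; now {S, A, B, C, D, E, F, G}.
Read 'c': S→{A}, A→{S, E, F}, B→{S, E}, C→∅, D→{B, D, F}, E→∅, F→{F, G}, G→{A, C, G}; now {S, A, B, C, D, E, F, G}.
Read 'b': S→{A, E}, A→{E, F}, B→{S, E}, C→{E}, D→∅, E→{A, B}, F→{S, B}, G→∅; union {S, A, B, E, F}; ε-closure = {S, A, B, D, E, F, G}.
Read 'b': S→{A, E}, A→{E, F}, B→{S, E}, D→∅, E→{A, B}, F→{S, B}, G→∅; union {S, A, B, E, F}; ε-closure = {S, A, B, D, E, F, G}.
Read 'b': S→{A, E}, A→{E, F}, B→{S, E}, D→∅, E→{A, B}, F→{S, B}, G→∅; union {S, A, B, E, F}; ε-closure = {S, A, B, D, E, F, G}.
Read 'a': S→{A}, A→{S}, B→{D, F, G}, D→{S, D, F, G}, E→{S, A}, F→{B, G}, G→{S, A, E, G}; now {S, A, B, D, E, F, G}.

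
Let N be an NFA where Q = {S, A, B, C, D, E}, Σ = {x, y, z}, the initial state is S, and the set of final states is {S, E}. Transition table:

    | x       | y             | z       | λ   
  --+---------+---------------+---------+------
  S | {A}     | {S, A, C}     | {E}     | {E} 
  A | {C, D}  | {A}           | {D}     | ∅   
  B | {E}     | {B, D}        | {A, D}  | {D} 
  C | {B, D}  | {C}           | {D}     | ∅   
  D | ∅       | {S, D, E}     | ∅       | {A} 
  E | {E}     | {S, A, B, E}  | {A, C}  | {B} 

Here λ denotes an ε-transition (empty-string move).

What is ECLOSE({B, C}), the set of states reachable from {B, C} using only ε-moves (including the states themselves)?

{A, B, C, D}

Begin with {B, C}.
ε-move B → D; add D.
ε-move D → A; add A.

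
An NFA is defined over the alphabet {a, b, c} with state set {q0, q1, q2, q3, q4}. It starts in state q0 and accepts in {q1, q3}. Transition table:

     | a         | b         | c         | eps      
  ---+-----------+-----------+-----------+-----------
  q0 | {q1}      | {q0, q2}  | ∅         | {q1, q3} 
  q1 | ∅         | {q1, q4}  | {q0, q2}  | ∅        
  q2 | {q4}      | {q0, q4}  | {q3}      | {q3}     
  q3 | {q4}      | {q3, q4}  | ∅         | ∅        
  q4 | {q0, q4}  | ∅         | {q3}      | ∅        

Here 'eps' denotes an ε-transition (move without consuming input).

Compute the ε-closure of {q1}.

Begin with {q1}.
No ε-moves leave this set, so the closure equals the set itself.

{q1}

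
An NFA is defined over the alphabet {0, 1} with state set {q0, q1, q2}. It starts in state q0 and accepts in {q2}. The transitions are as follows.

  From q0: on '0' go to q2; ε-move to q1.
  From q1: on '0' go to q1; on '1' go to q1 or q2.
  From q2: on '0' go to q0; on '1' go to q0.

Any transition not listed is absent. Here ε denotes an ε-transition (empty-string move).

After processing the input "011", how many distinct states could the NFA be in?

3

Start: ε-closure({q0}) = {q0, q1}.
Read '0': q0→{q2}, q1→{q1}; now {q1, q2}.
Read '1': q1→{q1, q2}, q2→{q0}; now {q0, q1, q2}.
Read '1': q0→∅, q1→{q1, q2}, q2→{q0}; now {q0, q1, q2}.
That set has 3 states.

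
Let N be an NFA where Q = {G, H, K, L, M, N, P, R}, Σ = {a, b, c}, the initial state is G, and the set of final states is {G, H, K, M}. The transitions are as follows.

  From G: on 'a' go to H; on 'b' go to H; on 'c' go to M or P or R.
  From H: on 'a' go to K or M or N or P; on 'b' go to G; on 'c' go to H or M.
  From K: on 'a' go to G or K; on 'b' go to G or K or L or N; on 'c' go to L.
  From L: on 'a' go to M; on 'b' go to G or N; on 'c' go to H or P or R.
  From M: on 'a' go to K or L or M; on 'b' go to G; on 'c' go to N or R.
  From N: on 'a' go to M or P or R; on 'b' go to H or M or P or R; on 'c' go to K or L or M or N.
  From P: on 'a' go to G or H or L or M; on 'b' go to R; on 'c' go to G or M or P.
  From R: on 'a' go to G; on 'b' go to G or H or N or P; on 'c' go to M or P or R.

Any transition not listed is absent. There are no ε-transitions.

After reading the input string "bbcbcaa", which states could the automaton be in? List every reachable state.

Start in {G}.
Read 'b': G→{H}; now {H}.
Read 'b': H→{G}; now {G}.
Read 'c': G→{M, P, R}; now {M, P, R}.
Read 'b': M→{G}, P→{R}, R→{G, H, N, P}; now {G, H, N, P, R}.
Read 'c': G→{M, P, R}, H→{H, M}, N→{K, L, M, N}, P→{G, M, P}, R→{M, P, R}; now {G, H, K, L, M, N, P, R}.
Read 'a': G→{H}, H→{K, M, N, P}, K→{G, K}, L→{M}, M→{K, L, M}, N→{M, P, R}, P→{G, H, L, M}, R→{G}; now {G, H, K, L, M, N, P, R}.
Read 'a': G→{H}, H→{K, M, N, P}, K→{G, K}, L→{M}, M→{K, L, M}, N→{M, P, R}, P→{G, H, L, M}, R→{G}; now {G, H, K, L, M, N, P, R}.

{G, H, K, L, M, N, P, R}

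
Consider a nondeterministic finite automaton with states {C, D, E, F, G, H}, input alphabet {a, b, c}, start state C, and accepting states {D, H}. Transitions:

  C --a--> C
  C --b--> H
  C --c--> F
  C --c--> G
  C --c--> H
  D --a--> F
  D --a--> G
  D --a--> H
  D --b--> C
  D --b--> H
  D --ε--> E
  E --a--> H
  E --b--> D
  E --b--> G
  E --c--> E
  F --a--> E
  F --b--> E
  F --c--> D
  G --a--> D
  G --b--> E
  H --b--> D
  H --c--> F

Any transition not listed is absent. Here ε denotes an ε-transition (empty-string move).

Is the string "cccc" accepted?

Start in {C}.
Read 'c': {C} → {F, G, H}.
Read 'c': {F, G, H} → {D, E, F}.
Read 'c': {D, E, F} → {D, E}.
Read 'c': {D, E} → {E}.
The final set {E} contains no accepting state.

No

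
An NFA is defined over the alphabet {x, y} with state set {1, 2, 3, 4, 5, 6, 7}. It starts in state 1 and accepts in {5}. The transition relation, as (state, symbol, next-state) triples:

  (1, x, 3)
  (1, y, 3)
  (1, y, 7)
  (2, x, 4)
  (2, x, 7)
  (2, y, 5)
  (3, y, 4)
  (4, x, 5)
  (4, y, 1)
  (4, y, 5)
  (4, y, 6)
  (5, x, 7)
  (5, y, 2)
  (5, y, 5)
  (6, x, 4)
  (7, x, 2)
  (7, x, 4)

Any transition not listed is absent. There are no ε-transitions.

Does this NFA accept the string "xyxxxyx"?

Start in {1}.
Read 'x': 1→{3}; now {3}.
Read 'y': 3→{4}; now {4}.
Read 'x': 4→{5}; now {5}.
Read 'x': 5→{7}; now {7}.
Read 'x': 7→{2, 4}; now {2, 4}.
Read 'y': 2→{5}, 4→{1, 5, 6}; now {1, 5, 6}.
Read 'x': 1→{3}, 5→{7}, 6→{4}; now {3, 4, 7}.
The final set {3, 4, 7} contains no accepting state.

No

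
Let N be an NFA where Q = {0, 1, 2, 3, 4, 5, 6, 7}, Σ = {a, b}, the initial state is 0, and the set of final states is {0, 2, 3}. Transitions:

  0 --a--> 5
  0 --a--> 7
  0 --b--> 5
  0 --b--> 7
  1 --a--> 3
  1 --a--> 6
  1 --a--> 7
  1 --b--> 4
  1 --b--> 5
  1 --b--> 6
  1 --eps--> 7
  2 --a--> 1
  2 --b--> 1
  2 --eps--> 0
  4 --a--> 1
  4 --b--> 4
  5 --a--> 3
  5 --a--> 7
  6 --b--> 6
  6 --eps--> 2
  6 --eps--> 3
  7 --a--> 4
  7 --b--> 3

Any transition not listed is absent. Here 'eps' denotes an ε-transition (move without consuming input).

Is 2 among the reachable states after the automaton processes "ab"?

No

Start in {0}.
Read 'a': {0} → {5, 7}.
Read 'b': {5, 7} → {3}.
State 2 is not in {3}.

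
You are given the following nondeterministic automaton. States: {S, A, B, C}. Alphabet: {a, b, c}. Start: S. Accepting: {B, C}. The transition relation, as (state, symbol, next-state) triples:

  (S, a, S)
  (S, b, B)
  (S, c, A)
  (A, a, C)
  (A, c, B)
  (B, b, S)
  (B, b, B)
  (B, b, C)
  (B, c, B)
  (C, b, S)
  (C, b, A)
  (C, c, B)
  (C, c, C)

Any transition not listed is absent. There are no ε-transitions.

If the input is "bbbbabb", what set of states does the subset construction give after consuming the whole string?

{S, B, C}

Start in {S}.
Read 'b': S→{B}; now {B}.
Read 'b': B→{S, B, C}; now {S, B, C}.
Read 'b': S→{B}, B→{S, B, C}, C→{S, A}; now {S, A, B, C}.
Read 'b': S→{B}, A→∅, B→{S, B, C}, C→{S, A}; now {S, A, B, C}.
Read 'a': S→{S}, A→{C}, B→∅, C→∅; now {S, C}.
Read 'b': S→{B}, C→{S, A}; now {S, A, B}.
Read 'b': S→{B}, A→∅, B→{S, B, C}; now {S, B, C}.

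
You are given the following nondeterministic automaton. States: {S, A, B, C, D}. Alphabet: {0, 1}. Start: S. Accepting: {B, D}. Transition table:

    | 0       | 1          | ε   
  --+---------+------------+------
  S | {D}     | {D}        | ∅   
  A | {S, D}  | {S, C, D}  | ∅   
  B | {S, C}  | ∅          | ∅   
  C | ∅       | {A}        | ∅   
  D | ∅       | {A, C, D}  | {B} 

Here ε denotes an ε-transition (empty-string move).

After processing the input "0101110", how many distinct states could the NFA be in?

4

Start in {S}.
Read '0': S→{D}; union {D}; ε-closure = {B, D}.
Read '1': B→∅, D→{A, C, D}; union {A, C, D}; ε-closure = {A, B, C, D}.
Read '0': A→{S, D}, B→{S, C}, C→∅, D→∅; union {S, C, D}; ε-closure = {S, B, C, D}.
Read '1': S→{D}, B→∅, C→{A}, D→{A, C, D}; union {A, C, D}; ε-closure = {A, B, C, D}.
Read '1': A→{S, C, D}, B→∅, C→{A}, D→{A, C, D}; union {S, A, C, D}; ε-closure = {S, A, B, C, D}.
Read '1': S→{D}, A→{S, C, D}, B→∅, C→{A}, D→{A, C, D}; union {S, A, C, D}; ε-closure = {S, A, B, C, D}.
Read '0': S→{D}, A→{S, D}, B→{S, C}, C→∅, D→∅; union {S, C, D}; ε-closure = {S, B, C, D}.
That set has 4 states.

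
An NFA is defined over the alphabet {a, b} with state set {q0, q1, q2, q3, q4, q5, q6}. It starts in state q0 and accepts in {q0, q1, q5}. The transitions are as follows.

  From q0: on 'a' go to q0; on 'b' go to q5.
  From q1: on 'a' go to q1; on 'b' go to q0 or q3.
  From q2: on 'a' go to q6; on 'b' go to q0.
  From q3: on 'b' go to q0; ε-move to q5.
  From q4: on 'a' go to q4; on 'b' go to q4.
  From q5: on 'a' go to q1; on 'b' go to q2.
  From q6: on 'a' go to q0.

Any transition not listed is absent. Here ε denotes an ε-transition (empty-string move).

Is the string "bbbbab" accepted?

Yes

Start in {q0}.
Read 'b': q0→{q5}; now {q5}.
Read 'b': q5→{q2}; now {q2}.
Read 'b': q2→{q0}; now {q0}.
Read 'b': q0→{q5}; now {q5}.
Read 'a': q5→{q1}; now {q1}.
Read 'b': q1→{q0, q3}; union {q0, q3}; ε-closure = {q0, q3, q5}.
The final set {q0, q3, q5} contains the accepting states q0, q5.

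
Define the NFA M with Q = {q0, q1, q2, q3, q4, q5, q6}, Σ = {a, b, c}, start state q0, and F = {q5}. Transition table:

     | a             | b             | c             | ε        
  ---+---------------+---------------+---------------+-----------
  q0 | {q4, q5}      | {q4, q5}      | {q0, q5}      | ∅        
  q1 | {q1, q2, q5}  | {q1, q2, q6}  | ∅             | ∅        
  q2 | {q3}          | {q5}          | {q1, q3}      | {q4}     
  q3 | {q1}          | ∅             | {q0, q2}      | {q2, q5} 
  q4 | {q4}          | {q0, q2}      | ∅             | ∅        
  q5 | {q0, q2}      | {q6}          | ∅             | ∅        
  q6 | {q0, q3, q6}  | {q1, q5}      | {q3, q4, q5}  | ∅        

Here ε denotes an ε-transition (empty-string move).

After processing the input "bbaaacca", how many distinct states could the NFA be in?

Start in {q0}.
Read 'b': q0→{q4, q5}; now {q4, q5}.
Read 'b': q4→{q0, q2}, q5→{q6}; union {q0, q2, q6}; ε-closure = {q0, q2, q4, q6}.
Read 'a': q0→{q4, q5}, q2→{q3}, q4→{q4}, q6→{q0, q3, q6}; union {q0, q3, q4, q5, q6}; ε-closure = {q0, q2, q3, q4, q5, q6}.
Read 'a': q0→{q4, q5}, q2→{q3}, q3→{q1}, q4→{q4}, q5→{q0, q2}, q6→{q0, q3, q6}; now {q0, q1, q2, q3, q4, q5, q6}.
Read 'a': q0→{q4, q5}, q1→{q1, q2, q5}, q2→{q3}, q3→{q1}, q4→{q4}, q5→{q0, q2}, q6→{q0, q3, q6}; now {q0, q1, q2, q3, q4, q5, q6}.
Read 'c': q0→{q0, q5}, q1→∅, q2→{q1, q3}, q3→{q0, q2}, q4→∅, q5→∅, q6→{q3, q4, q5}; now {q0, q1, q2, q3, q4, q5}.
Read 'c': q0→{q0, q5}, q1→∅, q2→{q1, q3}, q3→{q0, q2}, q4→∅, q5→∅; union {q0, q1, q2, q3, q5}; ε-closure = {q0, q1, q2, q3, q4, q5}.
Read 'a': q0→{q4, q5}, q1→{q1, q2, q5}, q2→{q3}, q3→{q1}, q4→{q4}, q5→{q0, q2}; now {q0, q1, q2, q3, q4, q5}.
That set has 6 states.

6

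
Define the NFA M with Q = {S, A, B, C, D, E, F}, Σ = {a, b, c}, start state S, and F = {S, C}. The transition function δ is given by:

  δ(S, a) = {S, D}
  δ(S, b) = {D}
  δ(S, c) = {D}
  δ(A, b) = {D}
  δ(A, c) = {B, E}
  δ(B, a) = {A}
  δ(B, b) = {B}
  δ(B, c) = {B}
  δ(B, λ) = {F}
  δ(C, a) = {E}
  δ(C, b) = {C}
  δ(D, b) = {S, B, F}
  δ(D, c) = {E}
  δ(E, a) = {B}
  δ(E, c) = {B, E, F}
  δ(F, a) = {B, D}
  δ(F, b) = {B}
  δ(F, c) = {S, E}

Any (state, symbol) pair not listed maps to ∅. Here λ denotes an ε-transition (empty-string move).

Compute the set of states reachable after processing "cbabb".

{S, B, D, F}

Start in {S}.
Read 'c': S→{D}; now {D}.
Read 'b': D→{S, B, F}; now {S, B, F}.
Read 'a': S→{S, D}, B→{A}, F→{B, D}; union {S, A, B, D}; ε-closure = {S, A, B, D, F}.
Read 'b': S→{D}, A→{D}, B→{B}, D→{S, B, F}, F→{B}; now {S, B, D, F}.
Read 'b': S→{D}, B→{B}, D→{S, B, F}, F→{B}; now {S, B, D, F}.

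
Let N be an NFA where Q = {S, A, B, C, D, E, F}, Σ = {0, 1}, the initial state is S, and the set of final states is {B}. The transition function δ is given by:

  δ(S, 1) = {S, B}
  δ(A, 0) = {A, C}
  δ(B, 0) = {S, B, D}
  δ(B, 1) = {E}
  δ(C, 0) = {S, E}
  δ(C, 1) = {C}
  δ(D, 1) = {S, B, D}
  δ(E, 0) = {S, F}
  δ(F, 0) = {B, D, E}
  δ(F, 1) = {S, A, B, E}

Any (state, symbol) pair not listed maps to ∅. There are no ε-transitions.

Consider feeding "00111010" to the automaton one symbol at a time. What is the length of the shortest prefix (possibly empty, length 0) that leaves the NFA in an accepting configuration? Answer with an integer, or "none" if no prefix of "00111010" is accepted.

none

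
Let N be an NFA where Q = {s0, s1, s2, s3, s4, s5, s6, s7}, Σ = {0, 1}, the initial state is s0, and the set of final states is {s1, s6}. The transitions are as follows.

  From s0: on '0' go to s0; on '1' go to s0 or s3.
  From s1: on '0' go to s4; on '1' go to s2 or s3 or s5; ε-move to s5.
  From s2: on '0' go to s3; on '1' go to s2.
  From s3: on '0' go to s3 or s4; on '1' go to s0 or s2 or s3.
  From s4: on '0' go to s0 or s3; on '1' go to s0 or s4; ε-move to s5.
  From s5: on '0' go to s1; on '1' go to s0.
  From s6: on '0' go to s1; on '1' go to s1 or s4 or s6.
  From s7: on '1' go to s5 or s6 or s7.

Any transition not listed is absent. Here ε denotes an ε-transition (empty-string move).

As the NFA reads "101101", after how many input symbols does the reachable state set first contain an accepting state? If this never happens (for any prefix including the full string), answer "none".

5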